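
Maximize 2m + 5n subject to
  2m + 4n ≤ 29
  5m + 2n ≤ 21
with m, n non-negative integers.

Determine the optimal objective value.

The continuous relaxation peaks at (0, 7.25) with value 36.25; rounding to a feasible lattice point costs some objective.
(m,n)=(0,7): 2·0+4·7=28≤29, 5·0+2·7=14≤21, objective 35.
(m,n)=(1,6): 2·1+4·6=26≤29, 5·1+2·6=17≤21, objective 32.
(m,n)=(0,6): 2·0+4·6=24≤29, 5·0+2·6=12≤21, objective 30.
Maximum is 35 at (m,n)=(0,7).

35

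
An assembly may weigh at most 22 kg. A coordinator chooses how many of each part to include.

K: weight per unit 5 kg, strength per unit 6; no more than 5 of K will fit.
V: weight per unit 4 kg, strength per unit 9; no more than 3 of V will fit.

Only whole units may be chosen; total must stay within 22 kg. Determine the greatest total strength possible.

39

This is a bounded integer knapsack.
V has the best ratio (9/4); taking only V gives at most 3×9 = 27 (stopped by the supply cap of 3).
Mixing does better — 2×K and 3×V: weight 22 ≤ 22, strength 2·6 + 3·9 = 39.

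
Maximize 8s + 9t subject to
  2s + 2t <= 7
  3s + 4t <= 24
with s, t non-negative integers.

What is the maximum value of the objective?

Relaxing integrality, the LP optimum is 31.50 at (s,t) = (0, 3.5), which is not an integer point.
(s,t)=(0,3): 2·0+2·3=6≤7, 3·0+4·3=12≤24, objective 27.
(s,t)=(1,2): 2·1+2·2=6≤7, 3·1+4·2=11≤24, objective 26.
(s,t)=(0,2): 2·0+2·2=4≤7, 3·0+4·2=8≤24, objective 18.
The best lattice point is (0,3), giving 27.

27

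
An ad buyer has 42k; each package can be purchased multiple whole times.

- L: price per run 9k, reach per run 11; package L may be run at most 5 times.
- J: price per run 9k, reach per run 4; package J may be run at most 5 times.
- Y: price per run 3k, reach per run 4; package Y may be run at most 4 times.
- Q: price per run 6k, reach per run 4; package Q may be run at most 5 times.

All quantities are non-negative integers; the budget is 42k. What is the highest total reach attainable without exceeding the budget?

52

This is a bounded integer knapsack.
Take 4×L and 2×Y: price 42 ≤ 42, reach 4·11 + 2·4 = 52.
No other integer combination yields more.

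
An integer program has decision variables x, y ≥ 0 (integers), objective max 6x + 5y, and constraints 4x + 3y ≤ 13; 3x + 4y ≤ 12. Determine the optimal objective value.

18

(x,y)=(3,0): 4·3+3·0=12≤13, 3·3+4·0=9≤12, objective 18.
(x,y)=(2,1): 4·2+3·1=11≤13, 3·2+4·1=10≤12, objective 17.
(x,y)=(1,2): 4·1+3·2=10≤13, 3·1+4·2=11≤12, objective 16.
No feasible integer point exceeds 18.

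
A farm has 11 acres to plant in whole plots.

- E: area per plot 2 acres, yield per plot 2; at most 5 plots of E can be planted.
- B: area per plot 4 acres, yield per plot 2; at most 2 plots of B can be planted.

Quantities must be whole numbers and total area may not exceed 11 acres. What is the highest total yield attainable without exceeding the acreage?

10

3×E and 1×B: area 10 ≤ 11, yield 3·2 + 1·2 = 8.
5×E: area 10 ≤ 11, yield 5·2 = 10.
Best is 10.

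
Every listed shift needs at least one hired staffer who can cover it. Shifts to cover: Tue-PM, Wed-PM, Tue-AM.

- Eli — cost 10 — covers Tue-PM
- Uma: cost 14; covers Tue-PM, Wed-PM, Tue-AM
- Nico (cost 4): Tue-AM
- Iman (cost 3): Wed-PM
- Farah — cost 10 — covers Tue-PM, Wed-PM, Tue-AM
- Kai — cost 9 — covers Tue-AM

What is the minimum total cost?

The greedy cost-per-new-shift heuristic would pick Iman, Nico, and Eli for 17, but a cheaper cover exists.
Farah alone covers Tue-PM, Wed-PM, Tue-AM — every shift.
Total cost: 10.
No cover costs less than 10.

10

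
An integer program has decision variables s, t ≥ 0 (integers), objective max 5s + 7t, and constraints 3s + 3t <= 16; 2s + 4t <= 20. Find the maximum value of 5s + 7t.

35

Relaxing integrality, the LP optimum is 36.00 at (s,t) = (0.667, 4.67), which is not an integer point.
(s,t)=(0,5): 3·0+3·5=15≤16, 2·0+4·5=20≤20, objective 35.
(s,t)=(1,4): 3·1+3·4=15≤16, 2·1+4·4=18≤20, objective 33.
(s,t)=(0,4): 3·0+3·4=12≤16, 2·0+4·4=16≤20, objective 28.
(s,t)=(1,3): 3·1+3·3=12≤16, 2·1+4·3=14≤20, objective 26.
No feasible integer point exceeds 35.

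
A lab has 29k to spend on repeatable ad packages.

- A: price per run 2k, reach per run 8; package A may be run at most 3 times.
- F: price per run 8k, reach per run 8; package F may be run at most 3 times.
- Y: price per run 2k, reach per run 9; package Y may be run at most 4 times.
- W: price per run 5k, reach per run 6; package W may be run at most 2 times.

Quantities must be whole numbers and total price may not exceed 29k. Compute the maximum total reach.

74

This is a bounded integer knapsack.
3×A, 4×Y, and 2×W: price 24 ≤ 29, reach 3·8 + 4·9 + 2·6 = 72.
3×A, 1×F, 4×Y, and 1×W: price 27 ≤ 29, reach 3·8 + 1·8 + 4·9 + 1·6 = 74.
Best is 74.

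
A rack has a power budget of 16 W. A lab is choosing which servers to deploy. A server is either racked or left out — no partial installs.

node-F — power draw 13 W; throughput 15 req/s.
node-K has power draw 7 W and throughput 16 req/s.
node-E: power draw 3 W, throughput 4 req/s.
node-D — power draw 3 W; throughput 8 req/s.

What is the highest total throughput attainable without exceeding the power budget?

28

Take node-K, node-E, and node-D: power draw 7 + 3 + 3 = 13 ≤ 16, throughput 16 + 4 + 8 = 28.
No other feasible combination does better.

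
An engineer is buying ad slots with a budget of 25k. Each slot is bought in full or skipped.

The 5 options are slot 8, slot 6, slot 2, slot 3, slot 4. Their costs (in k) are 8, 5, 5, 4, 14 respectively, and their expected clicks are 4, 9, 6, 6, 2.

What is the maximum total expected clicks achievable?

slot 8 + slot 6 + slot 2 + slot 3: cost 8 + 5 + 5 + 4 = 22 ≤ 25, expected clicks 4 + 9 + 6 + 6 = 25.
slot 6 + slot 2 + slot 3: cost 5 + 5 + 4 = 14 ≤ 25, expected clicks 9 + 6 + 6 = 21.
slot 8 + slot 6 + slot 3: cost 8 + 5 + 4 = 17 ≤ 25, expected clicks 4 + 9 + 6 = 19.
Best is slot 8, slot 6, slot 2, and slot 3 with total expected clicks 25.

25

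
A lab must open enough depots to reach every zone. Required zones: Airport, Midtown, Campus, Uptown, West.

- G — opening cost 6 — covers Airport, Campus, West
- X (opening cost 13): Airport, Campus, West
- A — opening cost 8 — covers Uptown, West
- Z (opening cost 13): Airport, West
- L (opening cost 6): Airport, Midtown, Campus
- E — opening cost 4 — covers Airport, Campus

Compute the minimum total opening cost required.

14

The greedy cost-per-new-zone heuristic would pick G, L, and A for 20, but a cheaper cover exists.
Choose A and L: together they cover Airport, Midtown, Campus, Uptown, West — every zone.
Total opening cost: 8 + 6 = 14.
No cover costs less than 14.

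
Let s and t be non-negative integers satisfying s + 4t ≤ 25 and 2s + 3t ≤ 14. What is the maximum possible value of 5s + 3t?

35

(s,t)=(7,0) is feasible, giving 35.
(s,t)=(6,0) is feasible, giving 30.
The best lattice point is (7,0), giving 35.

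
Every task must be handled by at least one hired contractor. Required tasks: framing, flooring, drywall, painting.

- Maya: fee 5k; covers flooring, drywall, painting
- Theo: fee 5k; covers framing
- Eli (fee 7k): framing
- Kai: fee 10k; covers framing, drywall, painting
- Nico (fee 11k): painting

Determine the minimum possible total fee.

Choose Maya and Theo: together they cover framing, flooring, drywall, painting — every task.
Total fee: 5 + 5 = 10.
No cover costs less than 10.

10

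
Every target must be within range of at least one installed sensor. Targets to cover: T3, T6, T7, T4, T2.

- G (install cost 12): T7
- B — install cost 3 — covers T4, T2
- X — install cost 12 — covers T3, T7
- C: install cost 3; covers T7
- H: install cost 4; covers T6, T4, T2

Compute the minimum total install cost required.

Choose X and H: together they cover T3, T6, T7, T4, T2 — every target.
Total install cost: 12 + 4 = 16.

16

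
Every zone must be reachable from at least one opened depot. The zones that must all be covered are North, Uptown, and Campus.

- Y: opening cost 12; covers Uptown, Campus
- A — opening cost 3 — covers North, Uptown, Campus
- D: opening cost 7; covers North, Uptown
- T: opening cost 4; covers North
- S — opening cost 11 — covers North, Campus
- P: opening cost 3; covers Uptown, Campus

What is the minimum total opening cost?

3

This is a weighted set-cover instance.
A alone covers North, Uptown, Campus — every zone.
Total opening cost: 3.
No cover costs less than 3.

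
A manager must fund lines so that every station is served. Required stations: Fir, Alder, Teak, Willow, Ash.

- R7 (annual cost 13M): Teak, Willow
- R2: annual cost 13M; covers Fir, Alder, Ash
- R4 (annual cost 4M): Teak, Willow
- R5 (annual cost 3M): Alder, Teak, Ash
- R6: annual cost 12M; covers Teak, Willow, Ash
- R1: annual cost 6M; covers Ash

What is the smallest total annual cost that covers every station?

17

The greedy cost-per-new-station heuristic would pick R5, R4, and R2 for 20, but a cheaper cover exists.
Choose R2 and R4: together they cover Fir, Alder, Teak, Willow, Ash — every station.
Total annual cost: 13 + 4 = 17.
No cover costs less than 17.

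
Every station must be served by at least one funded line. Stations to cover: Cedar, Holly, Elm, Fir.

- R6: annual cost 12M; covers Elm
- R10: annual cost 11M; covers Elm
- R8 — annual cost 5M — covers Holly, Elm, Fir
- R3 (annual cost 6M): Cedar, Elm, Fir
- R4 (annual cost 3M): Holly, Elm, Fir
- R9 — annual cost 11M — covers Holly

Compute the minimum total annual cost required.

Choose R3 and R4: together they cover Cedar, Holly, Elm, Fir — every station.
Total annual cost: 6 + 3 = 9.
No cover costs less than 9.

9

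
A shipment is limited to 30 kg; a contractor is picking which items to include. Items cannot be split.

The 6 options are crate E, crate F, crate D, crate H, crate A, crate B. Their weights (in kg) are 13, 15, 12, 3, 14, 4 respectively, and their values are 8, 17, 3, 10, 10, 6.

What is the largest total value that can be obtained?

33

Take crate F, crate H, and crate B: weight 15 + 3 + 4 = 22 ≤ 30, value 17 + 10 + 6 = 33.
No other feasible combination does better.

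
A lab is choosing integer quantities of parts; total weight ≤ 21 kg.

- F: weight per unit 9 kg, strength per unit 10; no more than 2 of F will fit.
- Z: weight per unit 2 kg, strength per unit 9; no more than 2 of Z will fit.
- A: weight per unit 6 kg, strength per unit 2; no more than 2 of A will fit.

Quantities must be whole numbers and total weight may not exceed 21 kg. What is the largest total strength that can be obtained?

30

1×F, 2×Z, and 1×A: weight 19 ≤ 21, strength 1·10 + 2·9 + 1·2 = 30.
2×F and 1×Z: weight 20 ≤ 21, strength 2·10 + 1·9 = 29.
Best is 30.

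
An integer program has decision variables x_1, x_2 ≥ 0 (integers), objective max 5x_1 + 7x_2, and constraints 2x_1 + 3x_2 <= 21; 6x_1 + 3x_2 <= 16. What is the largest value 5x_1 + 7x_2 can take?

35

Relaxing integrality, the LP optimum is 37.33 at (x_1,x_2) = (0, 5.33), which is not an integer point.
(x_1,x_2)=(0,5): 2·0+3·5=15≤21, 6·0+3·5=15≤16, objective 35.
(x_1,x_2)=(0,4): 2·0+3·4=12≤21, 6·0+3·4=12≤16, objective 28.
Maximum is 35 at (x_1,x_2)=(0,5).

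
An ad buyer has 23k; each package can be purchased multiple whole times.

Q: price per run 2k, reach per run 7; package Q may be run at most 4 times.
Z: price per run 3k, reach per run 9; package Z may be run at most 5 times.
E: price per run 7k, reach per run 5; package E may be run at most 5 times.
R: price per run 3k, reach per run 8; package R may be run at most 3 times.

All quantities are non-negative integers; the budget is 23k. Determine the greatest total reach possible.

73

Take 4×Q and 5×Z: price 23 ≤ 23, reach 4·7 + 5·9 = 73.
Q has the best ratio (7/2) and is taken to its limit of 4; remaining capacity is filled optimally with the others.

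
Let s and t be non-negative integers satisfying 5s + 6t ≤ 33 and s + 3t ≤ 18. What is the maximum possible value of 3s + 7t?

The continuous relaxation peaks at (0, 5.5) with value 38.50; rounding to a feasible lattice point costs some objective.
(s,t)=(0,5): 5·0+6·5=30≤33, 1·0+3·5=15≤18, objective 35.
(s,t)=(1,4): 5·1+6·4=29≤33, 1·1+3·4=13≤18, objective 31.
(s,t)=(0,4): 5·0+6·4=24≤33, 1·0+3·4=12≤18, objective 28.
Maximum is 35 at (s,t)=(0,5).

35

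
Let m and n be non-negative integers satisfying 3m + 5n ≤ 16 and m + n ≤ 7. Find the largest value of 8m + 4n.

The continuous relaxation peaks at (5.33, 0) with value 42.67; rounding to a feasible lattice point costs some objective.
(m,n)=(5,0) is feasible, giving 40.
(m,n)=(4,0) is feasible, giving 32.
Maximum is 40 at (m,n)=(5,0).

40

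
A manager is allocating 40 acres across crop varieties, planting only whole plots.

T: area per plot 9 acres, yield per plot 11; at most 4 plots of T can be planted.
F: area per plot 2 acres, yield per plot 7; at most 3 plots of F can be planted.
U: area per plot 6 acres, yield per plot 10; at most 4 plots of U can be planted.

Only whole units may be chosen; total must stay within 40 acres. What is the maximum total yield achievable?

72

Take 1×T, 3×F, and 4×U: area 39 ≤ 40, yield 1·11 + 3·7 + 4·10 = 72.
F has the best ratio (7/2) and is taken to its limit of 3; remaining capacity is filled optimally with the others.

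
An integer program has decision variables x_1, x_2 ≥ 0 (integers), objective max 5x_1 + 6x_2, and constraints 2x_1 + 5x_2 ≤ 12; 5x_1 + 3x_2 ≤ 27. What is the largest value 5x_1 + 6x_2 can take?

The continuous relaxation peaks at (5.21, 0.316) with value 27.95; rounding to a feasible lattice point costs some objective.
(x_1,x_2)=(5,0): 2·5+5·0=10≤12, 5·5+3·0=25≤27, objective 25.
(x_1,x_2)=(4,0): 2·4+5·0=8≤12, 5·4+3·0=20≤27, objective 20.
No feasible integer point exceeds 25.

25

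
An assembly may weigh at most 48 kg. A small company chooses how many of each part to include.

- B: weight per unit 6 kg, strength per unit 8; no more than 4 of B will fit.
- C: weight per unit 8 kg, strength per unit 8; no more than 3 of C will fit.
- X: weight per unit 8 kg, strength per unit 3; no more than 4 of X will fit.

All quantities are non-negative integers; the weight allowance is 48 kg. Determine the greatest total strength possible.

56

B has the best ratio (8/6); taking only B gives at most 4×8 = 32 (stopped by the supply cap of 4).
Mixing does better — 4×B and 3×C: weight 48 ≤ 48, strength 4·8 + 3·8 = 56.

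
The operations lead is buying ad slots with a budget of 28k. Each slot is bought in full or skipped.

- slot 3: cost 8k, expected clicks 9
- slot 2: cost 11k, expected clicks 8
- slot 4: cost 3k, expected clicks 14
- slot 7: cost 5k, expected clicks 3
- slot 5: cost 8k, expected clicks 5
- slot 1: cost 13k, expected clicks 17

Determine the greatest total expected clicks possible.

40

Allowing fractional choices, the relaxed optimum would be about 42.9, but ad slots are indivisible.
slot 3 + slot 4 + slot 1: cost 8 + 3 + 13 = 24 ≤ 28, expected clicks 9 + 14 + 17 = 40.
slot 4 + slot 5 + slot 1: cost 3 + 8 + 13 = 24 ≤ 28, expected clicks 14 + 5 + 17 = 36.
slot 2 + slot 4 + slot 1: cost 11 + 3 + 13 = 27 ≤ 28, expected clicks 8 + 14 + 17 = 39.
Best is slot 3, slot 4, and slot 1 with total expected clicks 40.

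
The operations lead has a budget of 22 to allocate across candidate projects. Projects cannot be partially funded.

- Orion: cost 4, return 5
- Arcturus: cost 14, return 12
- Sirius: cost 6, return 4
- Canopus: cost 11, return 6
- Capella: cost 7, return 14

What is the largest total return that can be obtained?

This is an integer program with binary decision variables.
Allowing fractional choices, the relaxed optimum would be about 28.4, but projects are indivisible.
Arcturus + Capella: cost 14 + 7 = 21 ≤ 22, return 12 + 14 = 26.
Orion + Canopus + Capella: cost 4 + 11 + 7 = 22 ≤ 22, return 5 + 6 + 14 = 25.
Orion + Sirius + Capella: cost 4 + 6 + 7 = 17 ≤ 22, return 5 + 4 + 14 = 23.
Best is Arcturus and Capella with total return 26.

26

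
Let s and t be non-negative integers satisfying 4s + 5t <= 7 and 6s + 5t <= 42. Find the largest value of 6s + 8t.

Relaxing integrality, the LP optimum is 11.20 at (s,t) = (0, 1.4), which is not an integer point.
(s,t)=(0,1): 4·0+5·1=5≤7, 6·0+5·1=5≤42, objective 8.
(s,t)=(1,0): 4·1+5·0=4≤7, 6·1+5·0=6≤42, objective 6.
(s,t)=(0,0): 4·0+5·0=0≤7, 6·0+5·0=0≤42, objective 0.
The best lattice point is (0,1), giving 8.

8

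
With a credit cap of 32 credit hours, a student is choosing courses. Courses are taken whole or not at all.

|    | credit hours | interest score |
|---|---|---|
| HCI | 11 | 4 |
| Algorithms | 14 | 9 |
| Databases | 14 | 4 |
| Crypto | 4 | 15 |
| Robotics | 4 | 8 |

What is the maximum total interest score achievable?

32

This is a 0-1 knapsack instance.
Allowing fractional choices, the relaxed optimum would be about 35.6, but courses are indivisible.
Algorithms + Databases + Crypto: credit hours 14 + 14 + 4 = 32 ≤ 32, interest score 9 + 4 + 15 = 28.
Algorithms + Crypto + Robotics: credit hours 14 + 4 + 4 = 22 ≤ 32, interest score 9 + 15 + 8 = 32.
HCI + Algorithms + Crypto: credit hours 11 + 14 + 4 = 29 ≤ 32, interest score 4 + 9 + 15 = 28.
Best is Algorithms, Crypto, and Robotics with total interest score 32.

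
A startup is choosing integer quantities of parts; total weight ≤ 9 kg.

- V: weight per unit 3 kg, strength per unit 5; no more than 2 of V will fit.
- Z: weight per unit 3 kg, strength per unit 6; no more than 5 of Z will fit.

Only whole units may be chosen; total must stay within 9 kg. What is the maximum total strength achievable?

Z has the best ratio (6/3); taking only Z gives at most 3×6 = 18 (stopped by the weight limit).
Optimal: 3×Z: weight 9 ≤ 9, strength 3·6 = 18.

18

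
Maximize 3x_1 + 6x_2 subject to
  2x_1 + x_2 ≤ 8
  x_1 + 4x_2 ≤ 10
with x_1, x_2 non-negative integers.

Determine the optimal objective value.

18

Relaxing integrality, the LP optimum is 19.71 at (x_1,x_2) = (3.14, 1.71), which is not an integer point.
(x_1,x_2)=(2,2): 2·2+1·2=6≤8, 1·2+4·2=10≤10, objective 18.
(x_1,x_2)=(1,2): 2·1+1·2=4≤8, 1·1+4·2=9≤10, objective 15.
(x_1,x_2)=(3,1): 2·3+1·1=7≤8, 1·3+4·1=7≤10, objective 15.
The best lattice point is (2,2), giving 18.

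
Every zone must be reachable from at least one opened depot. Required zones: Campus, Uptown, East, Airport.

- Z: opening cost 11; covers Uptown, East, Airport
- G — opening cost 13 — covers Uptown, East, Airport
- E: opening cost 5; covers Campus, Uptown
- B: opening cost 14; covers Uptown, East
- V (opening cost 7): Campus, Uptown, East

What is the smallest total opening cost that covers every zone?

The greedy cost-per-new-zone heuristic would pick V and Z for 18, but a cheaper cover exists.
Choose Z and E: together they cover Campus, Uptown, East, Airport — every zone.
Total opening cost: 11 + 5 = 16.
No cover costs less than 16.

16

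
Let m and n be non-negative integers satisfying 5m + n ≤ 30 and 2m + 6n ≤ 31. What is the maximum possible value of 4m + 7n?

(m,n)=(5,3) is feasible, giving 41.
(m,n)=(4,3) is feasible, giving 37.
No feasible integer point exceeds 41.

41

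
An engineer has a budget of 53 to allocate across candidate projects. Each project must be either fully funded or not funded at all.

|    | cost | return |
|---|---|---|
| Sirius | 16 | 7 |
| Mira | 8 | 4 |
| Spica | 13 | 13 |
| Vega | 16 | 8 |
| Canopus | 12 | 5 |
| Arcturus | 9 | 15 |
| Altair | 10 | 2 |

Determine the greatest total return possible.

41

Take Spica, Vega, Canopus, and Arcturus: cost 13 + 16 + 12 + 9 = 50 ≤ 53, return 13 + 8 + 5 + 15 = 41.
No other feasible combination does better.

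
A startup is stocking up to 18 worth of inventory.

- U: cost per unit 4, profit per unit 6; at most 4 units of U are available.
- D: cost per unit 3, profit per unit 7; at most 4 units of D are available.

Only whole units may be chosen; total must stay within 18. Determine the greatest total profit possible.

Take 1×U and 4×D: cost 16 ≤ 18, profit 1·6 + 4·7 = 34.
D has the best ratio (7/3) and is taken to its limit of 4; remaining capacity is filled optimally with the others.

34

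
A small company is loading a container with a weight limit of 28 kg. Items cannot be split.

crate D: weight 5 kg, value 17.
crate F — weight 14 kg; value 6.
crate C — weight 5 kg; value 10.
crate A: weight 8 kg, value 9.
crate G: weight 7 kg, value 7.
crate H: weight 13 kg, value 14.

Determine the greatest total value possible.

Allowing fractional choices, the relaxed optimum would be about 46.8, but items are indivisible.
crate D + crate C + crate A + crate G: weight 5 + 5 + 8 + 7 = 25 ≤ 28, value 17 + 10 + 9 + 7 = 43.
crate D + crate C + crate H: weight 5 + 5 + 13 = 23 ≤ 28, value 17 + 10 + 14 = 41.
Best is crate D, crate C, crate A, and crate G with total value 43.

43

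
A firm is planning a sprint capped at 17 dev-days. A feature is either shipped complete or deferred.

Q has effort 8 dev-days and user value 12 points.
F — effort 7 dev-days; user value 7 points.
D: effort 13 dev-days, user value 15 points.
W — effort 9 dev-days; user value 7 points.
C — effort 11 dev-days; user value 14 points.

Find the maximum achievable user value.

19

Treat it as a binary knapsack problem.
Take Q and F: effort 8 + 7 = 15 ≤ 17, user value 12 + 7 = 19.
No feasible combination exceeds this.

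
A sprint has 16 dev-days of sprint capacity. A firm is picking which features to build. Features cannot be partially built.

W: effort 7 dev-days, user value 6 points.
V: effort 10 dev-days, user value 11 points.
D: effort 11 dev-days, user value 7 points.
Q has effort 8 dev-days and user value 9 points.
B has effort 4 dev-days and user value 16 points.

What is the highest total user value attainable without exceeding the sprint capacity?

Take V and B: effort 10 + 4 = 14 ≤ 16, user value 11 + 16 = 27.
No other feasible combination does better.

27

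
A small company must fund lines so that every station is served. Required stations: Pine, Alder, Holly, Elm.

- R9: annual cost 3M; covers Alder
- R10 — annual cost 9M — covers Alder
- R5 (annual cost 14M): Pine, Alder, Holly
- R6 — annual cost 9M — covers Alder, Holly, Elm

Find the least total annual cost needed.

The greedy cost-per-new-station heuristic would pick R9, R6, and R5 for 26, but a cheaper cover exists.
Choose R5 and R6: together they cover Pine, Alder, Holly, Elm — every station.
Total annual cost: 14 + 9 = 23.
No cover costs less than 23.

23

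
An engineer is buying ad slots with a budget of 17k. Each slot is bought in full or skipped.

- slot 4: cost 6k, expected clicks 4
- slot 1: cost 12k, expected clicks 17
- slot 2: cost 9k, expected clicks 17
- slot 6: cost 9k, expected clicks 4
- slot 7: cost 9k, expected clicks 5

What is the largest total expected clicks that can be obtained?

21

Allowing fractional choices, the relaxed optimum would be about 28.3, but ad slots are indivisible.
slot 1: cost 12 ≤ 17, expected clicks 17.
slot 2: cost 9 ≤ 17, expected clicks 17.
slot 4 + slot 2: cost 6 + 9 = 15 ≤ 17, expected clicks 4 + 17 = 21.
Best is slot 4 and slot 2 with total expected clicks 21.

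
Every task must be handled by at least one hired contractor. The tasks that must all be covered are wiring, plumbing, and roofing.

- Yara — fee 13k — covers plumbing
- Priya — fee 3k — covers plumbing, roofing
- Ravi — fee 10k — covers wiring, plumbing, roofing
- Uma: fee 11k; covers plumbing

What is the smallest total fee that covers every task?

The greedy cost-per-new-task heuristic would pick Priya and Ravi for 13, but a cheaper cover exists.
Ravi alone covers wiring, plumbing, roofing — every task.
Total fee: 10.
No cover costs less than 10.

10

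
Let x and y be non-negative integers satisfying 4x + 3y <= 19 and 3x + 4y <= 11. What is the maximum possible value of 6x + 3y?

Relaxing integrality, the LP optimum is 22.00 at (x,y) = (3.67, 0), which is not an integer point.
(x,y)=(3,0): 4·3+3·0=12≤19, 3·3+4·0=9≤11, objective 18.
(x,y)=(2,1): 4·2+3·1=11≤19, 3·2+4·1=10≤11, objective 15.
(x,y)=(2,0): 4·2+3·0=8≤19, 3·2+4·0=6≤11, objective 12.
Maximum is 18 at (x,y)=(3,0).

18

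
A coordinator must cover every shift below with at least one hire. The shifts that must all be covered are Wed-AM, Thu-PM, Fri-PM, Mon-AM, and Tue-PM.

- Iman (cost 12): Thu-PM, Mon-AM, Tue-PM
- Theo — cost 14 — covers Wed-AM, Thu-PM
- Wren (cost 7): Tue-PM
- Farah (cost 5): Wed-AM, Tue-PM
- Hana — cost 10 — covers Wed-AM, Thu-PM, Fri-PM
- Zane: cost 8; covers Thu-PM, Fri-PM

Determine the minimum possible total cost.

The greedy cost-per-new-shift heuristic would pick Farah, Zane, and Iman for 25, but a cheaper cover exists.
Choose Iman and Hana: together they cover Wed-AM, Thu-PM, Fri-PM, Mon-AM, Tue-PM — every shift.
Total cost: 12 + 10 = 22.
No cover costs less than 22.

22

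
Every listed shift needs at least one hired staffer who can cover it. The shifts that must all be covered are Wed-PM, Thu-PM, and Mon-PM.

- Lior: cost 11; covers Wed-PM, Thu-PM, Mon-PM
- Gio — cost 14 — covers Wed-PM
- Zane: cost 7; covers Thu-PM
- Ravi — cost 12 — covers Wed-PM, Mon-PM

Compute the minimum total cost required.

11

This is a weighted set-cover instance.
Lior alone covers Wed-PM, Thu-PM, Mon-PM — every shift.
Total cost: 11.
No cover costs less than 11.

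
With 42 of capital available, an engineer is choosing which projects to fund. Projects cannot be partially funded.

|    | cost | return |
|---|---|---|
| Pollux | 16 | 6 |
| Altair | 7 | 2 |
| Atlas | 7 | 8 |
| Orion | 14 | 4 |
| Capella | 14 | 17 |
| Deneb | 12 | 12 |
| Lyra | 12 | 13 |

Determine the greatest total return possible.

This is an integer program with binary decision variables.
Capella + Deneb + Lyra: cost 14 + 12 + 12 = 38 ≤ 42, return 17 + 12 + 13 = 42.
Altair + Atlas + Capella + Lyra: cost 7 + 7 + 14 + 12 = 40 ≤ 42, return 2 + 8 + 17 + 13 = 40.
Altair + Atlas + Capella + Deneb: cost 7 + 7 + 14 + 12 = 40 ≤ 42, return 2 + 8 + 17 + 12 = 39.
Best is Capella, Deneb, and Lyra with total return 42.

42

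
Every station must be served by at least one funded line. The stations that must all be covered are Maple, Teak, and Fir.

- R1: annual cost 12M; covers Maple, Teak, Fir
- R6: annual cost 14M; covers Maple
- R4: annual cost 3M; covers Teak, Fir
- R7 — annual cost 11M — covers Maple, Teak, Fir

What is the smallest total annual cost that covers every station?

This is a weighted set-cover instance.
The greedy cost-per-new-station heuristic would pick R4 and R7 for 14, but a cheaper cover exists.
R7 alone covers Maple, Teak, Fir — every station.
Total annual cost: 11.
No cover costs less than 11.

11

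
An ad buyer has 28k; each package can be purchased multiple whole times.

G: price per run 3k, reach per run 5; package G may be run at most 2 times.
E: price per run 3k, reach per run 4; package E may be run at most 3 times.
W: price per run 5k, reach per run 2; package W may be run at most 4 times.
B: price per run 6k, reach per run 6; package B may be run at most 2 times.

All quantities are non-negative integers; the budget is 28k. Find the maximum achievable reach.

G has the best ratio (5/3); taking only G gives at most 2×5 = 10 (stopped by the supply cap of 2).
Mixing does better — 2×G, 3×E, and 2×B: price 27 ≤ 28, reach 2·5 + 3·4 + 2·6 = 34.

34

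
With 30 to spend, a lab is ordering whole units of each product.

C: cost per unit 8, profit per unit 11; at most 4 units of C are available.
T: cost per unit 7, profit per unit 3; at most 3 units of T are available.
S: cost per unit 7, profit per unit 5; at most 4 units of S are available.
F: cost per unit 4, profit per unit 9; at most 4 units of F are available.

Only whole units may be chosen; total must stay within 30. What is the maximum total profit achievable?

49

This is a bounded integer knapsack.
2×C and 3×F: cost 28 ≤ 30, profit 2·11 + 3·9 = 49.
1×C and 4×F: cost 24 ≤ 30, profit 1·11 + 4·9 = 47.
Best is 49.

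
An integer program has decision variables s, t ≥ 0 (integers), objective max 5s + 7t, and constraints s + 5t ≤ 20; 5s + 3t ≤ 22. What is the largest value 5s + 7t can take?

31

The continuous relaxation peaks at (2.27, 3.55) with value 36.18; rounding to a feasible lattice point costs some objective.
(s,t)=(2,3): 1·2+5·3=17≤20, 5·2+3·3=19≤22, objective 31.
(s,t)=(3,2): 1·3+5·2=13≤20, 5·3+3·2=21≤22, objective 29.
(s,t)=(1,3): 1·1+5·3=16≤20, 5·1+3·3=14≤22, objective 26.
No feasible integer point exceeds 31.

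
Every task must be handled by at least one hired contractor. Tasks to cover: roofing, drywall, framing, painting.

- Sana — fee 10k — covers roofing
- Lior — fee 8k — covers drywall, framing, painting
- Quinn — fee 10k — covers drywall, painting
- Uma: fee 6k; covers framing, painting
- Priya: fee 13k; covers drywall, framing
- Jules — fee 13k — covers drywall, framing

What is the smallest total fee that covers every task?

18

Choose Sana and Lior: together they cover roofing, drywall, framing, painting — every task.
Total fee: 10 + 8 = 18.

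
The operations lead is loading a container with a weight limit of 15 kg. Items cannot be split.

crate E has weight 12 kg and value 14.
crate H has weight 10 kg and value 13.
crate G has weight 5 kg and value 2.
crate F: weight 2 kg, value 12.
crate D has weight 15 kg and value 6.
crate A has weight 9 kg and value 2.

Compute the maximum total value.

26

Treat it as a binary knapsack problem.
Allowing fractional choices, the relaxed optimum would be about 28.5, but items are indivisible.
crate H + crate F: weight 10 + 2 = 12 ≤ 15, value 13 + 12 = 25.
crate E + crate F: weight 12 + 2 = 14 ≤ 15, value 14 + 12 = 26.
crate H + crate G: weight 10 + 5 = 15 ≤ 15, value 13 + 2 = 15.
Best is crate E and crate F with total value 26.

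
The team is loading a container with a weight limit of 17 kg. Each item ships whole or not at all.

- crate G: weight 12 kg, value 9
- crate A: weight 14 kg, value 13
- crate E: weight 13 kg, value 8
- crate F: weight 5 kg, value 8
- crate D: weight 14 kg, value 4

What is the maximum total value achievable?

17

crate A: weight 14 ≤ 17, value 13.
crate G + crate F: weight 12 + 5 = 17 ≤ 17, value 9 + 8 = 17.
Best is crate G and crate F with total value 17.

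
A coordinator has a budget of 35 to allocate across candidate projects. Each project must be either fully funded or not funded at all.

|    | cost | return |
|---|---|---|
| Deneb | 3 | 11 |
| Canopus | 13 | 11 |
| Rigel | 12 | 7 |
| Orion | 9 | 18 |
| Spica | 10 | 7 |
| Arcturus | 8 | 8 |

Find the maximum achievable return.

48

Take Deneb, Canopus, Orion, and Arcturus: cost 3 + 13 + 9 + 8 = 33 ≤ 35, return 11 + 11 + 18 + 8 = 48.
No other feasible combination does better.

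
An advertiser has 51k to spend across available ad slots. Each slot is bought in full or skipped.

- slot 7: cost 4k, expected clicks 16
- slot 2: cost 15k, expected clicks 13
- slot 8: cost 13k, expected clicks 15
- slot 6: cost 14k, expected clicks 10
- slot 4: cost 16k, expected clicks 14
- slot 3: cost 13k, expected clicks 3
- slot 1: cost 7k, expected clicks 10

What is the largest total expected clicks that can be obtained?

58

slot 7 + slot 2 + slot 8 + slot 4: cost 4 + 15 + 13 + 16 = 48 ≤ 51, expected clicks 16 + 13 + 15 + 14 = 58.
slot 7 + slot 8 + slot 6 + slot 4: cost 4 + 13 + 14 + 16 = 47 ≤ 51, expected clicks 16 + 15 + 10 + 14 = 55.
slot 7 + slot 8 + slot 4 + slot 1: cost 4 + 13 + 16 + 7 = 40 ≤ 51, expected clicks 16 + 15 + 14 + 10 = 55.
Best is slot 7, slot 2, slot 8, and slot 4 with total expected clicks 58.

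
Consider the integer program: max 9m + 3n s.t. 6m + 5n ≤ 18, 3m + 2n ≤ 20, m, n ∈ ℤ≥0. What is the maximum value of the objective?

(m,n)=(3,0) is feasible, giving 27.
(m,n)=(2,1) is feasible, giving 21.
(m,n)=(2,0) is feasible, giving 18.
Maximum is 27 at (m,n)=(3,0).

27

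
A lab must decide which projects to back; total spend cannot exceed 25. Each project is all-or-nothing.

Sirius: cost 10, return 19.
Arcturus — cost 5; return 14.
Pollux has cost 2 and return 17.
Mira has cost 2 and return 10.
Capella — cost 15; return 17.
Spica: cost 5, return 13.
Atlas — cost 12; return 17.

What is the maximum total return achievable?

This is an integer program with binary decision variables.
Allowing fractional choices, the relaxed optimum would be about 74.4, but projects are indivisible.
Sirius + Arcturus + Pollux + Spica: cost 10 + 5 + 2 + 5 = 22 ≤ 25, return 19 + 14 + 17 + 13 = 63.
Sirius + Arcturus + Pollux + Mira + Spica: cost 10 + 5 + 2 + 2 + 5 = 24 ≤ 25, return 19 + 14 + 17 + 10 + 13 = 73.
Best is Sirius, Arcturus, Pollux, Mira, and Spica with total return 73.

73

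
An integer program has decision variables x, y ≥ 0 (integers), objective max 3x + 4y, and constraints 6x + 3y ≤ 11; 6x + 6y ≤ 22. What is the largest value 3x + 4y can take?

12

(x,y)=(0,3) is feasible, giving 12.
(x,y)=(0,2) is feasible, giving 8.
Maximum is 12 at (x,y)=(0,3).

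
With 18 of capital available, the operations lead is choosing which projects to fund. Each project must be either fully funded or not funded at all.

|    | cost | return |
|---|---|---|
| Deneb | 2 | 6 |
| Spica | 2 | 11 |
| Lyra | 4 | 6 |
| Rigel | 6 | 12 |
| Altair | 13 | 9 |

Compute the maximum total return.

35

Take Deneb, Spica, Lyra, and Rigel: cost 2 + 2 + 4 + 6 = 14 ≤ 18, return 6 + 11 + 6 + 12 = 35.
No other feasible combination does better.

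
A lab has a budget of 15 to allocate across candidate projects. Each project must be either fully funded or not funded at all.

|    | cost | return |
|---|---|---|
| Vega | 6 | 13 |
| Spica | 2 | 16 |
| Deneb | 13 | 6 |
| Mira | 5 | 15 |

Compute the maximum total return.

Treat it as a binary knapsack problem.
Take Vega, Spica, and Mira: cost 6 + 2 + 5 = 13 ≤ 15, return 13 + 16 + 15 = 44.
No other feasible combination does better.

44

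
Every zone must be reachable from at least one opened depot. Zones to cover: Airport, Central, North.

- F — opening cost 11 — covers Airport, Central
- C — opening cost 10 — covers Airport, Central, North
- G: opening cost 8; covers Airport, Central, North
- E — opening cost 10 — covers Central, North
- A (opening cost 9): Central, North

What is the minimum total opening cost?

G alone covers Airport, Central, North — every zone.
Total opening cost: 8.
No cover costs less than 8.

8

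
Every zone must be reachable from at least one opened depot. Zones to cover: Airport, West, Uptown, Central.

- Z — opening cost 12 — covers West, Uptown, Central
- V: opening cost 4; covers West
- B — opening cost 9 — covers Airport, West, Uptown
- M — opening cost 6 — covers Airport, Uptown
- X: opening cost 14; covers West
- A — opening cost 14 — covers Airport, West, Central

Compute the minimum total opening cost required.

This is a weighted set-cover instance.
Choose Z and M: together they cover Airport, West, Uptown, Central — every zone.
Total opening cost: 12 + 6 = 18.

18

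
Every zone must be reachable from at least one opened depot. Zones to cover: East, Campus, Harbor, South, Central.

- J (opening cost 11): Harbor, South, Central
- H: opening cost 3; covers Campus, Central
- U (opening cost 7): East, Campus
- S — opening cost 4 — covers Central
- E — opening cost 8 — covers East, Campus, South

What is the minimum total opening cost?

18

Choose J and U: together they cover East, Campus, Harbor, South, Central — every zone.
Total opening cost: 11 + 7 = 18.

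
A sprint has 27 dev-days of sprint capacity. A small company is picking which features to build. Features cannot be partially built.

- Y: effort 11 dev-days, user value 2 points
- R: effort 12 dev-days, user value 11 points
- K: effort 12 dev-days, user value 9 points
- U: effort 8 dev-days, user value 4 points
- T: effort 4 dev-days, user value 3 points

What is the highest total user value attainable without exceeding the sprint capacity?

20

K + U + T: effort 12 + 8 + 4 = 24 ≤ 27, user value 9 + 4 + 3 = 16.
R + U + T: effort 12 + 8 + 4 = 24 ≤ 27, user value 11 + 4 + 3 = 18.
R + K: effort 12 + 12 = 24 ≤ 27, user value 11 + 9 = 20.
Best is R and K with total user value 20.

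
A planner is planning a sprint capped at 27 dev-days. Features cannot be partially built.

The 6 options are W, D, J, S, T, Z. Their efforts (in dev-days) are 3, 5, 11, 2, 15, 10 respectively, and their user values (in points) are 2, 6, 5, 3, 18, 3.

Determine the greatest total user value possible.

Take W, D, S, and T: effort 3 + 5 + 2 + 15 = 25 ≤ 27, user value 2 + 6 + 3 + 18 = 29.
No other feasible combination does better.

29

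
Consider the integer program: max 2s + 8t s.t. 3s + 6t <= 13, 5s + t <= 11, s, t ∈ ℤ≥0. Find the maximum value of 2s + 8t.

Relaxing integrality, the LP optimum is 17.33 at (s,t) = (0, 2.17), which is not an integer point.
(s,t)=(0,2): 3·0+6·2=12≤13, 5·0+1·2=2≤11, objective 16.
(s,t)=(1,1): 3·1+6·1=9≤13, 5·1+1·1=6≤11, objective 10.
(s,t)=(0,1): 3·0+6·1=6≤13, 5·0+1·1=1≤11, objective 8.
No feasible integer point exceeds 16.

16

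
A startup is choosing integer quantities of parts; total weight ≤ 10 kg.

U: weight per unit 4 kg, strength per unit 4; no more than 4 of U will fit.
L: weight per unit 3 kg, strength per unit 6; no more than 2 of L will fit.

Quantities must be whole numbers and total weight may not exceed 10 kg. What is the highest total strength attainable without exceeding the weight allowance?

2×L: weight 6 ≤ 10, strength 2·6 = 12.
1×U and 2×L: weight 10 ≤ 10, strength 1·4 + 2·6 = 16.
Best is 16.

16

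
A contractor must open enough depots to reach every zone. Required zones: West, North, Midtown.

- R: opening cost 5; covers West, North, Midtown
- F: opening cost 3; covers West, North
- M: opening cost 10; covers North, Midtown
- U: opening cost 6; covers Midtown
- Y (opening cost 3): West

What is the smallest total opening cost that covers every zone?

The greedy cost-per-new-zone heuristic would pick F and R for 8, but a cheaper cover exists.
R alone covers West, North, Midtown — every zone.
Total opening cost: 5.
No cover costs less than 5.

5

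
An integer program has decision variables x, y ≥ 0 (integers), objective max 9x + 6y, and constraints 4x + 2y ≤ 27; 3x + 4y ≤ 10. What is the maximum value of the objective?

27

The continuous relaxation peaks at (3.33, 0) with value 30.00; rounding to a feasible lattice point costs some objective.
(x,y)=(3,0): 4·3+2·0=12≤27, 3·3+4·0=9≤10, objective 27.
(x,y)=(2,1): 4·2+2·1=10≤27, 3·2+4·1=10≤10, objective 24.
The best lattice point is (3,0), giving 27.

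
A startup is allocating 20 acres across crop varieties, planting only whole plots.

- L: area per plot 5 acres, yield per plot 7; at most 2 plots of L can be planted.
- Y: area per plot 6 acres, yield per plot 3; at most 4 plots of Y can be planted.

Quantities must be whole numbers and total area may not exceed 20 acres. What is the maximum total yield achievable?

L has the best ratio (7/5); taking only L gives at most 2×7 = 14 (stopped by the supply cap of 2).
Mixing does better — 2×L and 1×Y: area 16 ≤ 20, yield 2·7 + 1·3 = 17.

17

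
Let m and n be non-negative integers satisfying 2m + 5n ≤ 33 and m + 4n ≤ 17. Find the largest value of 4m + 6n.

(m,n)=(16,0): 2·16+5·0=32≤33, 1·16+4·0=16≤17, objective 64.
(m,n)=(15,0): 2·15+5·0=30≤33, 1·15+4·0=15≤17, objective 60.
No feasible integer point exceeds 64.

64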